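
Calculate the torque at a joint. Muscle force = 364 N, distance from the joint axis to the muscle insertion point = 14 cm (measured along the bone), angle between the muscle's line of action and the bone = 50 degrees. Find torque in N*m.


Torque = F * d * sin(theta)   (moment arm = d*sin(theta))
d = 14 cm = 0.14 m
Torque = 364 * 0.14 * sin(50)
Torque = 39.04 N*m


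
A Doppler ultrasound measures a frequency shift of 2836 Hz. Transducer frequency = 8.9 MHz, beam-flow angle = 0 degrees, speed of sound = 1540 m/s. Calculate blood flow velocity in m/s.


v = fd * c / (2 * f0 * cos(theta))
v = 2836 * 1540 / (2 * 8.9000e+06 * cos(0))
v = 0.2454 m/s


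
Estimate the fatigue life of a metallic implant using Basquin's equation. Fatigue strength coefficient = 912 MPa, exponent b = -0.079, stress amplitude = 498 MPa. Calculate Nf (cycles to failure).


sigma_a = sigma_f' * (2Nf)^b
2Nf = (sigma_a/sigma_f')^(1/b)
2Nf = (498/912)^(1/-0.079)
2Nf = 2119.071
Nf = 1060


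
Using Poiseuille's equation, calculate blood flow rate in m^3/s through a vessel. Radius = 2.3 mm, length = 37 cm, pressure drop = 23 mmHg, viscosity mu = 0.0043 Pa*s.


Q = pi*r^4*dP / (8*mu*L)
r = 0.0023 m, L = 0.37 m
dP = 23 mmHg = 3066.406 Pa
Q = 2.1180e-05 m^3/s


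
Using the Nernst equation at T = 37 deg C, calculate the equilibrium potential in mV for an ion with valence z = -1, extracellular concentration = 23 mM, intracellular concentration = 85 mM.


E = (RT/(zF)) * ln(C_out/C_in)
T = 37 + 273.15 = 310.15 K
E = (8.314 * 310.15 / (-1 * 96485)) * ln(23/85)
E = 34.93 mV


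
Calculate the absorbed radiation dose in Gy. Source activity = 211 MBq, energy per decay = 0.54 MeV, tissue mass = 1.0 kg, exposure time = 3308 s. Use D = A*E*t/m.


A = 211 MBq = 2.1100e+08 Bq
E = 0.54 MeV = 8.6508e-14 J
D = A*E*t/m = 2.1100e+08*8.6508e-14*3308/1.0
D = 0.06038 Gy


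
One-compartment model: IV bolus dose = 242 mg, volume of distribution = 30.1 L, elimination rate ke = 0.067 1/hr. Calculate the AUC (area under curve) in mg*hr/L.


C0 = Dose/Vd = 242/30.1 = 8.03987 mg/L
AUC = C0/ke = 8.03987/0.067
AUC = 120 mg*hr/L


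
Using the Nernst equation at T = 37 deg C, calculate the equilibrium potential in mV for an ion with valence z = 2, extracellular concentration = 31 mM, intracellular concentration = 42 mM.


E = (RT/(zF)) * ln(C_out/C_in)
T = 37 + 273.15 = 310.15 K
E = (8.314 * 310.15 / (2 * 96485)) * ln(31/42)
E = -4.058 mV


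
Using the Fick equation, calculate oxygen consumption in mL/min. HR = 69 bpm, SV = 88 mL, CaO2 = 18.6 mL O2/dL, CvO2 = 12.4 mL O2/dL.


CO = HR*SV = 69*88/1000 = 6.072 L/min
a-v O2 diff = 18.6 - 12.4 = 6.2 mL/dL
VO2 = CO * (CaO2-CvO2) * 10 dL/L
VO2 = 6.072 * 6.2 * 10
VO2 = 376.5 mL/min


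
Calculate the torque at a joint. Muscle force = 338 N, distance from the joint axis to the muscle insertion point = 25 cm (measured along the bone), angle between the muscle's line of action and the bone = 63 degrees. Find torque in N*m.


Torque = F * d * sin(theta)   (moment arm = d*sin(theta))
d = 25 cm = 0.25 m
Torque = 338 * 0.25 * sin(63)
Torque = 75.29 N*m


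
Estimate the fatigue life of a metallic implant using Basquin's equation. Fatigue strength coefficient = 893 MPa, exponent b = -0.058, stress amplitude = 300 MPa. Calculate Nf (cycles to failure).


sigma_a = sigma_f' * (2Nf)^b
2Nf = (sigma_a/sigma_f')^(1/b)
2Nf = (300/893)^(1/-0.058)
2Nf = 1.4715064e+08
Nf = 7.3575e+07


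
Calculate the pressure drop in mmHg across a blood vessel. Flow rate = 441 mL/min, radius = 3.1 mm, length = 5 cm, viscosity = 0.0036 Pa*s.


dP = 8*mu*L*Q / (pi*r^4)
Q = 441 mL/min = 7.35e-06 m^3/s
dP = 36.4799 Pa = 36.4799 / 133.322 mmHg = 0.2736 mmHg


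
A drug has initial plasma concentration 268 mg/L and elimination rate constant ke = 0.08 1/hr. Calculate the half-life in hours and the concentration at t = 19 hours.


t_half = ln(2) / ke = 0.693147 / 0.08 = 8.664 hr
C(t) = C0 * exp(-ke*t) = 268 * exp(-0.08*19)
C(19) = 58.61 mg/L


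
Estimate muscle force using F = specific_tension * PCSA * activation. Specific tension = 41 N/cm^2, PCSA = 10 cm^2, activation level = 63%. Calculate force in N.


F = sigma * PCSA * activation
F = 41 * 10 * 0.63
F = 258.3 N


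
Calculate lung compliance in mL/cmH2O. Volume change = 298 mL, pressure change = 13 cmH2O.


C = dV / dP
C = 298 / 13
C = 22.92 mL/cmH2O


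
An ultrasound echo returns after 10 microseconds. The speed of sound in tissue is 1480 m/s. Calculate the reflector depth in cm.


depth = c * t / 2
t = 10 us = 1.0000e-05 s
depth = 1480 * 1.0000e-05 / 2
depth = 0.0074 m = 0.74 cm


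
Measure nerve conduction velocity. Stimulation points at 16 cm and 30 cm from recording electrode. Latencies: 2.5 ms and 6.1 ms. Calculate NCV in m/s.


Distance = (30 - 16) / 100 = 0.14 m
dt = (6.1 - 2.5) / 1000 = 0.0036 s
NCV = dist / dt = 38.89 m/s


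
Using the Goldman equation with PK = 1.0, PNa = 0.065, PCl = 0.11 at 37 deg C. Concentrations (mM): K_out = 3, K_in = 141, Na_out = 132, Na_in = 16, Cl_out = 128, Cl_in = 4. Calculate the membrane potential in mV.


Vm = (RT/F)*ln((PK*Ko + PNa*Nao + PCl*Cli)/(PK*Ki + PNa*Nai + PCl*Clo))
Numer = 12.02, Denom = 156.12
Vm = -68.52 mV


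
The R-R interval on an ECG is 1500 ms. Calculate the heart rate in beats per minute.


HR = 60 / RR_interval(s)
RR = 1500 ms = 1.5 s
HR = 60 / 1.5 = 40 bpm


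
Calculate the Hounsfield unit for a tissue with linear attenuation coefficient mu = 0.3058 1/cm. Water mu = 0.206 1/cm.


HU = ((mu_tissue - mu_water) / mu_water) * 1000
HU = ((0.3058 - 0.206) / 0.206) * 1000
HU = 484.5


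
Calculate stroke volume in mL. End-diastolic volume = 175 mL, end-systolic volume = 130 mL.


SV = EDV - ESV
SV = 175 - 130
SV = 45 mL


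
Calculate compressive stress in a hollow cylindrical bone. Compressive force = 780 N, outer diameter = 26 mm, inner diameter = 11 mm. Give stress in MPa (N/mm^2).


A = pi*(r_o^2 - r_i^2)
r_o = 13 mm, r_i = 5.5 mm
A = 435.896 mm^2
sigma = F/A = 780 / 435.896
sigma = 1.789 MPa


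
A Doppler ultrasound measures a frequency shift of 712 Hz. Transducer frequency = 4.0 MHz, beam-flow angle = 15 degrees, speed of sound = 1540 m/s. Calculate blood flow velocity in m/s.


v = fd * c / (2 * f0 * cos(theta))
v = 712 * 1540 / (2 * 4.0000e+06 * cos(15))
v = 0.1419 m/s


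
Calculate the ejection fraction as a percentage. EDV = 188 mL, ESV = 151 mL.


SV = EDV - ESV = 188 - 151 = 37 mL
EF = SV/EDV * 100 = 37/188 * 100
EF = 19.68%


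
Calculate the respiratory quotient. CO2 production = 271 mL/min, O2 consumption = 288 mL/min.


RQ = VCO2 / VO2
RQ = 271 / 288
RQ = 0.941


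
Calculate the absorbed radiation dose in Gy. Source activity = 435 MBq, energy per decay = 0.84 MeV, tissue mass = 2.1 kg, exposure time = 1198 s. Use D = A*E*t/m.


A = 435 MBq = 4.3500e+08 Bq
E = 0.84 MeV = 1.34568e-13 J
D = A*E*t/m = 4.3500e+08*1.34568e-13*1198/2.1
D = 0.03339 Gy


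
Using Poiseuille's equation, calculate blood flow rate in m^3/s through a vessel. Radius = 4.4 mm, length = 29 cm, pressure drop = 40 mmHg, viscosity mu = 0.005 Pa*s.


Q = pi*r^4*dP / (8*mu*L)
r = 0.0044 m, L = 0.29 m
dP = 40 mmHg = 5332.88 Pa
Q = 5.4133e-04 m^3/s


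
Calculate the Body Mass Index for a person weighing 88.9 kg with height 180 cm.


BMI = weight / height^2
height = 180 cm = 1.8 m
BMI = 88.9 / 1.8^2
BMI = 27.44 kg/m^2


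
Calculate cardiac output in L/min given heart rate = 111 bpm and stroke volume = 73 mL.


CO = HR * SV
CO = 111 * 73 / 1000
CO = 8.103 L/min


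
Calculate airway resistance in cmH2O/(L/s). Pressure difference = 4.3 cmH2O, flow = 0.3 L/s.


R = dP / flow
R = 4.3 / 0.3
R = 14.33 cmH2O/(L/s)


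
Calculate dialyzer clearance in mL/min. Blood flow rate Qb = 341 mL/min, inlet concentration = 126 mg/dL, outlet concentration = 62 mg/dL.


K = Qb * (Cb_in - Cb_out) / Cb_in
K = 341 * (126 - 62) / 126
K = 173.2 mL/min


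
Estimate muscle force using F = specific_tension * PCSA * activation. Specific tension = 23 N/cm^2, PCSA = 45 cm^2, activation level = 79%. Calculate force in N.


F = sigma * PCSA * activation
F = 23 * 45 * 0.79
F = 817.7 N


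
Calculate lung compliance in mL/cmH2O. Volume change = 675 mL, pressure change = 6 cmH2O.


C = dV / dP
C = 675 / 6
C = 112.5 mL/cmH2O


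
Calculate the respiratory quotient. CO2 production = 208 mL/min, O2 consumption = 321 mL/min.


RQ = VCO2 / VO2
RQ = 208 / 321
RQ = 0.648


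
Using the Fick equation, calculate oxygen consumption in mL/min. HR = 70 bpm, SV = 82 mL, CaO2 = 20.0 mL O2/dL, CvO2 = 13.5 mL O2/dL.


CO = HR*SV = 70*82/1000 = 5.74 L/min
a-v O2 diff = 20.0 - 13.5 = 6.5 mL/dL
VO2 = CO * (CaO2-CvO2) * 10 dL/L
VO2 = 5.74 * 6.5 * 10
VO2 = 373.1 mL/min


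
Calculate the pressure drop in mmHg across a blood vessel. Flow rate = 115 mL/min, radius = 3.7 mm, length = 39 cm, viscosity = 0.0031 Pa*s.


dP = 8*mu*L*Q / (pi*r^4)
Q = 115 mL/min = 1.91667e-06 m^3/s
dP = 31.4852 Pa = 31.4852 / 133.322 mmHg = 0.2362 mmHg


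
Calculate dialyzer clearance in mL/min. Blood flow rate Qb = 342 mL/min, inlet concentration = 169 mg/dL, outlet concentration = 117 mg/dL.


K = Qb * (Cb_in - Cb_out) / Cb_in
K = 342 * (169 - 117) / 169
K = 105.2 mL/min


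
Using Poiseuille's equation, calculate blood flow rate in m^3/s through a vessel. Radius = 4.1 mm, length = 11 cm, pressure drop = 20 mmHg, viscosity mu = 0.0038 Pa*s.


Q = pi*r^4*dP / (8*mu*L)
r = 0.0041 m, L = 0.11 m
dP = 20 mmHg = 2666.44 Pa
Q = 7.0787e-04 m^3/s


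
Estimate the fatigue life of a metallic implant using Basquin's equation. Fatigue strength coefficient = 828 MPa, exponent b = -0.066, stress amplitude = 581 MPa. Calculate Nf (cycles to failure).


sigma_a = sigma_f' * (2Nf)^b
2Nf = (sigma_a/sigma_f')^(1/b)
2Nf = (581/828)^(1/-0.066)
2Nf = 214.35041
Nf = 107.2


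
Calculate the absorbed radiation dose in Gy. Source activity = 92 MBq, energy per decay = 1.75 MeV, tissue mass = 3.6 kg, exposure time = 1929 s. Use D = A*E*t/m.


A = 92 MBq = 9.2000e+07 Bq
E = 1.75 MeV = 2.8035e-13 J
D = A*E*t/m = 9.2000e+07*2.8035e-13*1929/3.6
D = 0.01382 Gy


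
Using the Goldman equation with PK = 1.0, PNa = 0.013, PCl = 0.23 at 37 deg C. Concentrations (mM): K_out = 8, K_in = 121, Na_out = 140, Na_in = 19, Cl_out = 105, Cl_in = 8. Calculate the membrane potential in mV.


Vm = (RT/F)*ln((PK*Ko + PNa*Nao + PCl*Cli)/(PK*Ki + PNa*Nai + PCl*Clo))
Numer = 11.66, Denom = 145.397
Vm = -67.44 mV


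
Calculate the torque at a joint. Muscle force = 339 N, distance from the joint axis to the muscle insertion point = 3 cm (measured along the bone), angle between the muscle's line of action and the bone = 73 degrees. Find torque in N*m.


Torque = F * d * sin(theta)   (moment arm = d*sin(theta))
d = 3 cm = 0.03 m
Torque = 339 * 0.03 * sin(73)
Torque = 9.726 N*m


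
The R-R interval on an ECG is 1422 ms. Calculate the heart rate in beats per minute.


HR = 60 / RR_interval(s)
RR = 1422 ms = 1.422 s
HR = 60 / 1.422 = 42.19 bpm


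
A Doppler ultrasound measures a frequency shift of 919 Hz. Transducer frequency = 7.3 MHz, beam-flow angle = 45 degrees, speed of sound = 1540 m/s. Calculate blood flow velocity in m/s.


v = fd * c / (2 * f0 * cos(theta))
v = 919 * 1540 / (2 * 7.3000e+06 * cos(45))
v = 0.1371 m/s


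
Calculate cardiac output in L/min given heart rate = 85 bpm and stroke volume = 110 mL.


CO = HR * SV
CO = 85 * 110 / 1000
CO = 9.35 L/min


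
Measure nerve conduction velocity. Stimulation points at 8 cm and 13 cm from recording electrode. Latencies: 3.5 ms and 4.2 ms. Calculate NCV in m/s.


Distance = (13 - 8) / 100 = 0.05 m
dt = (4.2 - 3.5) / 1000 = 7.0000e-04 s
NCV = dist / dt = 71.43 m/s


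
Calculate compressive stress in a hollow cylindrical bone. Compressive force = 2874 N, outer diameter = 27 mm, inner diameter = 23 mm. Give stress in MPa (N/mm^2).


A = pi*(r_o^2 - r_i^2)
r_o = 13.5 mm, r_i = 11.5 mm
A = 157.08 mm^2
sigma = F/A = 2874 / 157.08
sigma = 18.3 MPa


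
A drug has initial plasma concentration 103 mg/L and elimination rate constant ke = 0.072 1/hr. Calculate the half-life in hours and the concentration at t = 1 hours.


t_half = ln(2) / ke = 0.693147 / 0.072 = 9.627 hr
C(t) = C0 * exp(-ke*t) = 103 * exp(-0.072*1)
C(1) = 95.84 mg/L


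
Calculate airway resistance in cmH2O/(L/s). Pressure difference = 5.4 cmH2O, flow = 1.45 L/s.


R = dP / flow
R = 5.4 / 1.45
R = 3.724 cmH2O/(L/s)


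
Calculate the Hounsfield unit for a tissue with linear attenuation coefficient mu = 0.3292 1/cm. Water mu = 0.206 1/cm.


HU = ((mu_tissue - mu_water) / mu_water) * 1000
HU = ((0.3292 - 0.206) / 0.206) * 1000
HU = 598.1


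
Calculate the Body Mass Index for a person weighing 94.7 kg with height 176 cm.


BMI = weight / height^2
height = 176 cm = 1.76 m
BMI = 94.7 / 1.76^2
BMI = 30.57 kg/m^2


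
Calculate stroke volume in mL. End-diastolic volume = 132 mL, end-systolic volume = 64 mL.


SV = EDV - ESV
SV = 132 - 64
SV = 68 mL


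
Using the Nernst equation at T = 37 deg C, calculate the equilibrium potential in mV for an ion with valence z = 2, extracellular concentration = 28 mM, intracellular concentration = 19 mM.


E = (RT/(zF)) * ln(C_out/C_in)
T = 37 + 273.15 = 310.15 K
E = (8.314 * 310.15 / (2 * 96485)) * ln(28/19)
E = 5.182 mV


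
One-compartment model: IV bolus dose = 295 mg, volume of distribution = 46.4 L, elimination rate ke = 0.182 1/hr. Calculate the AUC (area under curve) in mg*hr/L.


C0 = Dose/Vd = 295/46.4 = 6.35776 mg/L
AUC = C0/ke = 6.35776/0.182
AUC = 34.93 mg*hr/L


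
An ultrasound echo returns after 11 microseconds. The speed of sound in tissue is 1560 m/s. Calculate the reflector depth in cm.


depth = c * t / 2
t = 11 us = 1.1000e-05 s
depth = 1560 * 1.1000e-05 / 2
depth = 0.00858 m = 0.858 cm


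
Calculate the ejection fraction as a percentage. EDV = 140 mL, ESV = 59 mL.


SV = EDV - ESV = 140 - 59 = 81 mL
EF = SV/EDV * 100 = 81/140 * 100
EF = 57.86%


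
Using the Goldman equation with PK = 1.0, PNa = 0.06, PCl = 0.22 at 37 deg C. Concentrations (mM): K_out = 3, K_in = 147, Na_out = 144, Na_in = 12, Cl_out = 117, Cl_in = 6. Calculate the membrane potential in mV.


Vm = (RT/F)*ln((PK*Ko + PNa*Nao + PCl*Cli)/(PK*Ki + PNa*Nai + PCl*Clo))
Numer = 12.96, Denom = 173.46
Vm = -69.33 mV


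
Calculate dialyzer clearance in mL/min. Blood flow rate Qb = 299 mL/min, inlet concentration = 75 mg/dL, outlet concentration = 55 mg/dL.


K = Qb * (Cb_in - Cb_out) / Cb_in
K = 299 * (75 - 55) / 75
K = 79.73 mL/min


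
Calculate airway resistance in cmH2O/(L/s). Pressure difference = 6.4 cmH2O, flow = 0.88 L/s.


R = dP / flow
R = 6.4 / 0.88
R = 7.273 cmH2O/(L/s)


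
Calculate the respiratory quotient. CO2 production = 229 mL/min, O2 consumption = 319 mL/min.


RQ = VCO2 / VO2
RQ = 229 / 319
RQ = 0.7179


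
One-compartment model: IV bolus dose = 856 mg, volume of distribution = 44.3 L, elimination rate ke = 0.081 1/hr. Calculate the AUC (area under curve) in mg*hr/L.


C0 = Dose/Vd = 856/44.3 = 19.3228 mg/L
AUC = C0/ke = 19.3228/0.081
AUC = 238.6 mg*hr/L


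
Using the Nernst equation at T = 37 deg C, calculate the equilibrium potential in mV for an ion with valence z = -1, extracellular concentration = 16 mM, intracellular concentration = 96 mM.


E = (RT/(zF)) * ln(C_out/C_in)
T = 37 + 273.15 = 310.15 K
E = (8.314 * 310.15 / (-1 * 96485)) * ln(16/96)
E = 47.89 mV


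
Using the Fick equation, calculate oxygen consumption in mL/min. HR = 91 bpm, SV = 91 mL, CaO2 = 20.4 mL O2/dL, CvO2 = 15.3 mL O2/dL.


CO = HR*SV = 91*91/1000 = 8.281 L/min
a-v O2 diff = 20.4 - 15.3 = 5.1 mL/dL
VO2 = CO * (CaO2-CvO2) * 10 dL/L
VO2 = 8.281 * 5.1 * 10
VO2 = 422.3 mL/min


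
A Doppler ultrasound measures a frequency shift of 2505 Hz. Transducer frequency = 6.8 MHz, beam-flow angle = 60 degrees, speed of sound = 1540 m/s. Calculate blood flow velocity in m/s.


v = fd * c / (2 * f0 * cos(theta))
v = 2505 * 1540 / (2 * 6.8000e+06 * cos(60))
v = 0.5673 m/s


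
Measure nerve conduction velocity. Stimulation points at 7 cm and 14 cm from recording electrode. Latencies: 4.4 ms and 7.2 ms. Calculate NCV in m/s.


Distance = (14 - 7) / 100 = 0.07 m
dt = (7.2 - 4.4) / 1000 = 0.0028 s
NCV = dist / dt = 25 m/s


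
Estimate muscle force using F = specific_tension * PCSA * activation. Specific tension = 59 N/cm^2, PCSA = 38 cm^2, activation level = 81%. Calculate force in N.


F = sigma * PCSA * activation
F = 59 * 38 * 0.81
F = 1816 N


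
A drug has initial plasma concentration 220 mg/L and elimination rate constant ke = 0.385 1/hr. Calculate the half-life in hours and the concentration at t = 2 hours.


t_half = ln(2) / ke = 0.693147 / 0.385 = 1.8 hr
C(t) = C0 * exp(-ke*t) = 220 * exp(-0.385*2)
C(2) = 101.9 mg/L


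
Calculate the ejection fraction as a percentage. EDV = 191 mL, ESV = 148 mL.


SV = EDV - ESV = 191 - 148 = 43 mL
EF = SV/EDV * 100 = 43/191 * 100
EF = 22.51%


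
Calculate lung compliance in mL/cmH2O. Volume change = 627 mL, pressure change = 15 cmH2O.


C = dV / dP
C = 627 / 15
C = 41.8 mL/cmH2O


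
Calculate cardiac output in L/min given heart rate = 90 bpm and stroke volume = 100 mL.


CO = HR * SV
CO = 90 * 100 / 1000
CO = 9 L/min


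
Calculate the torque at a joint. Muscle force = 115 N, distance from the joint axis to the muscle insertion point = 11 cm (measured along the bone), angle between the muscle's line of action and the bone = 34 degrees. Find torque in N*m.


Torque = F * d * sin(theta)   (moment arm = d*sin(theta))
d = 11 cm = 0.11 m
Torque = 115 * 0.11 * sin(34)
Torque = 7.074 N*m


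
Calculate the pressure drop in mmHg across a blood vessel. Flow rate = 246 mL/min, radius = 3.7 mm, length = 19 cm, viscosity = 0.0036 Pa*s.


dP = 8*mu*L*Q / (pi*r^4)
Q = 246 mL/min = 4.1e-06 m^3/s
dP = 38.1042 Pa = 38.1042 / 133.322 mmHg = 0.2858 mmHg


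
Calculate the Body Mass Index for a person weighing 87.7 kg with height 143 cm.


BMI = weight / height^2
height = 143 cm = 1.43 m
BMI = 87.7 / 1.43^2
BMI = 42.89 kg/m^2


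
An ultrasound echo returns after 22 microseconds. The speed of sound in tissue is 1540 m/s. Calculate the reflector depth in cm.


depth = c * t / 2
t = 22 us = 2.2000e-05 s
depth = 1540 * 2.2000e-05 / 2
depth = 0.01694 m = 1.694 cm


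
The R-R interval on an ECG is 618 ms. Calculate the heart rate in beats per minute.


HR = 60 / RR_interval(s)
RR = 618 ms = 0.618 s
HR = 60 / 0.618 = 97.09 bpm


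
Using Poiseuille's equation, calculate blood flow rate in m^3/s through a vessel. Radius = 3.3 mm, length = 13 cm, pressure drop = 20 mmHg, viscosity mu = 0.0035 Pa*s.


Q = pi*r^4*dP / (8*mu*L)
r = 0.0033 m, L = 0.13 m
dP = 20 mmHg = 2666.44 Pa
Q = 2.7292e-04 m^3/s


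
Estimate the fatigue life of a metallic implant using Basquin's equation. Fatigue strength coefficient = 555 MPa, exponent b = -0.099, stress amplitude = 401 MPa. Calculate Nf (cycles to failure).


sigma_a = sigma_f' * (2Nf)^b
2Nf = (sigma_a/sigma_f')^(1/b)
2Nf = (401/555)^(1/-0.099)
2Nf = 26.652843
Nf = 13.33


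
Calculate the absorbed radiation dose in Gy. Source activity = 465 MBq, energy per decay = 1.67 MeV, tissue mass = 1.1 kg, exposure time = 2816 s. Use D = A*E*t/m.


A = 465 MBq = 4.6500e+08 Bq
E = 1.67 MeV = 2.67534e-13 J
D = A*E*t/m = 4.6500e+08*2.67534e-13*2816/1.1
D = 0.3185 Gy


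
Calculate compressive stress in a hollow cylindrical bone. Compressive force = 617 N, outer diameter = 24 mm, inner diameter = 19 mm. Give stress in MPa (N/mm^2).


A = pi*(r_o^2 - r_i^2)
r_o = 12 mm, r_i = 9.5 mm
A = 168.861 mm^2
sigma = F/A = 617 / 168.861
sigma = 3.654 MPa


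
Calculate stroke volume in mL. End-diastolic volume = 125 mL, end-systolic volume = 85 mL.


SV = EDV - ESV
SV = 125 - 85
SV = 40 mL


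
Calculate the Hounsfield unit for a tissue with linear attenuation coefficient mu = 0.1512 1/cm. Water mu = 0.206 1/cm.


HU = ((mu_tissue - mu_water) / mu_water) * 1000
HU = ((0.1512 - 0.206) / 0.206) * 1000
HU = -266


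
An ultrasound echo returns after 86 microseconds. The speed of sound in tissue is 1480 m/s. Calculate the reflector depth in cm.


depth = c * t / 2
t = 86 us = 8.6000e-05 s
depth = 1480 * 8.6000e-05 / 2
depth = 0.06364 m = 6.364 cm


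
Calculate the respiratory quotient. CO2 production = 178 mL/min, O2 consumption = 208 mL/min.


RQ = VCO2 / VO2
RQ = 178 / 208
RQ = 0.8558


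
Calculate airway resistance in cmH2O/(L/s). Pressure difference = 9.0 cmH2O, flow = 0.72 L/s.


R = dP / flow
R = 9.0 / 0.72
R = 12.5 cmH2O/(L/s)


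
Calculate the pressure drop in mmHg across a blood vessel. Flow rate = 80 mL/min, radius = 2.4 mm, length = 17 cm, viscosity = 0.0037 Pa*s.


dP = 8*mu*L*Q / (pi*r^4)
Q = 80 mL/min = 1.33333e-06 m^3/s
dP = 64.37 Pa = 64.37 / 133.322 mmHg = 0.4828 mmHg


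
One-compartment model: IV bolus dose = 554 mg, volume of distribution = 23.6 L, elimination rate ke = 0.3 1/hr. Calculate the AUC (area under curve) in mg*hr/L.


C0 = Dose/Vd = 554/23.6 = 23.4746 mg/L
AUC = C0/ke = 23.4746/0.3
AUC = 78.25 mg*hr/L


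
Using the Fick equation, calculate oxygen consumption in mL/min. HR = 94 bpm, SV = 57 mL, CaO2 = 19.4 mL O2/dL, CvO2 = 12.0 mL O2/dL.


CO = HR*SV = 94*57/1000 = 5.358 L/min
a-v O2 diff = 19.4 - 12.0 = 7.4 mL/dL
VO2 = CO * (CaO2-CvO2) * 10 dL/L
VO2 = 5.358 * 7.4 * 10
VO2 = 396.5 mL/min


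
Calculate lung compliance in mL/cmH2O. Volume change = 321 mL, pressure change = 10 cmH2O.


C = dV / dP
C = 321 / 10
C = 32.1 mL/cmH2O


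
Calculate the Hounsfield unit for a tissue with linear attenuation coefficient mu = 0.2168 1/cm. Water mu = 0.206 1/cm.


HU = ((mu_tissue - mu_water) / mu_water) * 1000
HU = ((0.2168 - 0.206) / 0.206) * 1000
HU = 52.43


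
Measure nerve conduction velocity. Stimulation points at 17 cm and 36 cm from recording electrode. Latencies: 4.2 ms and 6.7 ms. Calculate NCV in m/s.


Distance = (36 - 17) / 100 = 0.19 m
dt = (6.7 - 4.2) / 1000 = 0.0025 s
NCV = dist / dt = 76 m/s


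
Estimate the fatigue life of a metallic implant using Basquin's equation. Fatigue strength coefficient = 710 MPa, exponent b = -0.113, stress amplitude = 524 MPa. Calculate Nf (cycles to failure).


sigma_a = sigma_f' * (2Nf)^b
2Nf = (sigma_a/sigma_f')^(1/b)
2Nf = (524/710)^(1/-0.113)
2Nf = 14.706053
Nf = 7.353


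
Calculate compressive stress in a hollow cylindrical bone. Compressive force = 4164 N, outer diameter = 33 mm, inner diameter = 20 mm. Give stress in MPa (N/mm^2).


A = pi*(r_o^2 - r_i^2)
r_o = 16.5 mm, r_i = 10 mm
A = 541.139 mm^2
sigma = F/A = 4164 / 541.139
sigma = 7.695 MPa


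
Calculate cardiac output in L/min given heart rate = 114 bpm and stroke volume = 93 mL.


CO = HR * SV
CO = 114 * 93 / 1000
CO = 10.6 L/min


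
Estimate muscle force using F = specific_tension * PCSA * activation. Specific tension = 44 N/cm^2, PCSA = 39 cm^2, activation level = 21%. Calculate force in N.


F = sigma * PCSA * activation
F = 44 * 39 * 0.21
F = 360.4 N


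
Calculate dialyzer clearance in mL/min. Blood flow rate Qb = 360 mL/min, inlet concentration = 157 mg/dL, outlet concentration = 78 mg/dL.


K = Qb * (Cb_in - Cb_out) / Cb_in
K = 360 * (157 - 78) / 157
K = 181.1 mL/min


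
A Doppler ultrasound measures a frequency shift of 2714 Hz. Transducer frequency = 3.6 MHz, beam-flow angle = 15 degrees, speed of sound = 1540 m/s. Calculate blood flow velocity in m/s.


v = fd * c / (2 * f0 * cos(theta))
v = 2714 * 1540 / (2 * 3.6000e+06 * cos(15))
v = 0.601 m/s


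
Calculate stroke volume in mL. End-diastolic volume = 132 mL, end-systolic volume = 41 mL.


SV = EDV - ESV
SV = 132 - 41
SV = 91 mL


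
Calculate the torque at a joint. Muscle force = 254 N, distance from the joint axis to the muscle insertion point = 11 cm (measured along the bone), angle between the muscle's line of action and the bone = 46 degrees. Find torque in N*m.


Torque = F * d * sin(theta)   (moment arm = d*sin(theta))
d = 11 cm = 0.11 m
Torque = 254 * 0.11 * sin(46)
Torque = 20.1 N*m


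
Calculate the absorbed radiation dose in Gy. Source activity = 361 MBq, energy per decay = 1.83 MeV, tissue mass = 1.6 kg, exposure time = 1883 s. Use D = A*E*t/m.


A = 361 MBq = 3.6100e+08 Bq
E = 1.83 MeV = 2.93166e-13 J
D = A*E*t/m = 3.6100e+08*2.93166e-13*1883/1.6
D = 0.1246 Gy


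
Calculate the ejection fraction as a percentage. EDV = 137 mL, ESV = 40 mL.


SV = EDV - ESV = 137 - 40 = 97 mL
EF = SV/EDV * 100 = 97/137 * 100
EF = 70.8%


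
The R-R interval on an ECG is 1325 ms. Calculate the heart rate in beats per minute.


HR = 60 / RR_interval(s)
RR = 1325 ms = 1.325 s
HR = 60 / 1.325 = 45.28 bpm


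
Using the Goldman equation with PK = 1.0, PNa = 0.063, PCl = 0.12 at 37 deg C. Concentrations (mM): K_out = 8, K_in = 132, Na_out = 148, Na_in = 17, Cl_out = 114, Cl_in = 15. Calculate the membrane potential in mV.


Vm = (RT/F)*ln((PK*Ko + PNa*Nao + PCl*Cli)/(PK*Ki + PNa*Nai + PCl*Clo))
Numer = 19.124, Denom = 146.751
Vm = -54.46 mV


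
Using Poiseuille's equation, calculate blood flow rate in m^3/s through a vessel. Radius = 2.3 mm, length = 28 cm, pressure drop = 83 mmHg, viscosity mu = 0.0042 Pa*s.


Q = pi*r^4*dP / (8*mu*L)
r = 0.0023 m, L = 0.28 m
dP = 83 mmHg = 11065.726 Pa
Q = 1.0341e-04 m^3/s


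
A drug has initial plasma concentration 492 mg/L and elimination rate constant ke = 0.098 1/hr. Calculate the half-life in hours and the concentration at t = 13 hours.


t_half = ln(2) / ke = 0.693147 / 0.098 = 7.073 hr
C(t) = C0 * exp(-ke*t) = 492 * exp(-0.098*13)
C(13) = 137.6 mg/L


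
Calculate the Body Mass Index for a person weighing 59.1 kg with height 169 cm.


BMI = weight / height^2
height = 169 cm = 1.69 m
BMI = 59.1 / 1.69^2
BMI = 20.69 kg/m^2


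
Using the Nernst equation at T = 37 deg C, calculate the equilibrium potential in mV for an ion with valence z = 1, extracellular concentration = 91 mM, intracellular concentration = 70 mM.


E = (RT/(zF)) * ln(C_out/C_in)
T = 37 + 273.15 = 310.15 K
E = (8.314 * 310.15 / (1 * 96485)) * ln(91/70)
E = 7.012 mV


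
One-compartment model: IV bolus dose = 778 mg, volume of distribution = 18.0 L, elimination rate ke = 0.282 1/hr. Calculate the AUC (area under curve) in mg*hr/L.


C0 = Dose/Vd = 778/18.0 = 43.2222 mg/L
AUC = C0/ke = 43.2222/0.282
AUC = 153.3 mg*hr/L


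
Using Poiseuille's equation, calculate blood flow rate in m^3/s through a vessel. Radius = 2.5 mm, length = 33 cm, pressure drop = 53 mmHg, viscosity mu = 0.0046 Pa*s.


Q = pi*r^4*dP / (8*mu*L)
r = 0.0025 m, L = 0.33 m
dP = 53 mmHg = 7066.066 Pa
Q = 7.1405e-05 m^3/s


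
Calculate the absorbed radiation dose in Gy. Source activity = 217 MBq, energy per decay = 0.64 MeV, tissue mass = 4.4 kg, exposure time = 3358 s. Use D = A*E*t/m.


A = 217 MBq = 2.1700e+08 Bq
E = 0.64 MeV = 1.02528e-13 J
D = A*E*t/m = 2.1700e+08*1.02528e-13*3358/4.4
D = 0.01698 Gy


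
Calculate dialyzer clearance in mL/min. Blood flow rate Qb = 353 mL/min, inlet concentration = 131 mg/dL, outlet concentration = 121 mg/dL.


K = Qb * (Cb_in - Cb_out) / Cb_in
K = 353 * (131 - 121) / 131
K = 26.95 mL/min


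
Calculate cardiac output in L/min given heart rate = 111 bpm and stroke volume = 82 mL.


CO = HR * SV
CO = 111 * 82 / 1000
CO = 9.102 L/min


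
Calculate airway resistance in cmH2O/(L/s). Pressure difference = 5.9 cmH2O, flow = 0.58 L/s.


R = dP / flow
R = 5.9 / 0.58
R = 10.17 cmH2O/(L/s)


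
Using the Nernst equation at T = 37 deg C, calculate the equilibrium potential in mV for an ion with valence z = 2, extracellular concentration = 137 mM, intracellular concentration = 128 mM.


E = (RT/(zF)) * ln(C_out/C_in)
T = 37 + 273.15 = 310.15 K
E = (8.314 * 310.15 / (2 * 96485)) * ln(137/128)
E = 0.908 mV


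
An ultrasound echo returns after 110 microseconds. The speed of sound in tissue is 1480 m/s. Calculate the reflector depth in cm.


depth = c * t / 2
t = 110 us = 1.1000e-04 s
depth = 1480 * 1.1000e-04 / 2
depth = 0.0814 m = 8.14 cm


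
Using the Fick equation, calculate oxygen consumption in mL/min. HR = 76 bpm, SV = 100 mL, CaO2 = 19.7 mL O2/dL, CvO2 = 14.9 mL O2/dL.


CO = HR*SV = 76*100/1000 = 7.6 L/min
a-v O2 diff = 19.7 - 14.9 = 4.8 mL/dL
VO2 = CO * (CaO2-CvO2) * 10 dL/L
VO2 = 7.6 * 4.8 * 10
VO2 = 364.8 mL/min


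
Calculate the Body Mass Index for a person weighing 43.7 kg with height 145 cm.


BMI = weight / height^2
height = 145 cm = 1.45 m
BMI = 43.7 / 1.45^2
BMI = 20.78 kg/m^2


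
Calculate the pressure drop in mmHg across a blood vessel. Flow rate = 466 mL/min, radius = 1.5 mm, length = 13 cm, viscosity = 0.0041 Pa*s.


dP = 8*mu*L*Q / (pi*r^4)
Q = 466 mL/min = 7.76667e-06 m^3/s
dP = 2082.27 Pa = 2082.27 / 133.322 mmHg = 15.62 mmHg


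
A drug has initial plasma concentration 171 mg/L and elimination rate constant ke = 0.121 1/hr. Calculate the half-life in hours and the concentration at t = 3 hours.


t_half = ln(2) / ke = 0.693147 / 0.121 = 5.728 hr
C(t) = C0 * exp(-ke*t) = 171 * exp(-0.121*3)
C(3) = 118.9 mg/L


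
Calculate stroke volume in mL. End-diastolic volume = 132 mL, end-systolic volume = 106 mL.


SV = EDV - ESV
SV = 132 - 106
SV = 26 mL


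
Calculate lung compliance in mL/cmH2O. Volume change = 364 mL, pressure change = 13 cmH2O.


C = dV / dP
C = 364 / 13
C = 28 mL/cmH2O


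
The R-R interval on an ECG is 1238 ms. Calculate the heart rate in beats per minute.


HR = 60 / RR_interval(s)
RR = 1238 ms = 1.238 s
HR = 60 / 1.238 = 48.47 bpm


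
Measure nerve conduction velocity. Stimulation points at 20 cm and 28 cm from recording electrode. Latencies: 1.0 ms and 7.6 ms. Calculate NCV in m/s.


Distance = (28 - 20) / 100 = 0.08 m
dt = (7.6 - 1.0) / 1000 = 0.0066 s
NCV = dist / dt = 12.12 m/s


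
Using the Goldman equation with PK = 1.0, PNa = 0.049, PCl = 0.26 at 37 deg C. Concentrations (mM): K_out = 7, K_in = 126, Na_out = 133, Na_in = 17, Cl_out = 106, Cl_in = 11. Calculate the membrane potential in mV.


Vm = (RT/F)*ln((PK*Ko + PNa*Nao + PCl*Cli)/(PK*Ki + PNa*Nai + PCl*Clo))
Numer = 16.377, Denom = 154.393
Vm = -59.96 mV


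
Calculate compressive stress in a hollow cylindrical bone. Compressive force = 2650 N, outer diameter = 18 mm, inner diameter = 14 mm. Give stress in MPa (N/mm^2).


A = pi*(r_o^2 - r_i^2)
r_o = 9 mm, r_i = 7 mm
A = 100.531 mm^2
sigma = F/A = 2650 / 100.531
sigma = 26.36 MPa


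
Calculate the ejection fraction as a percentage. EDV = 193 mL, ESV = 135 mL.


SV = EDV - ESV = 193 - 135 = 58 mL
EF = SV/EDV * 100 = 58/193 * 100
EF = 30.05%


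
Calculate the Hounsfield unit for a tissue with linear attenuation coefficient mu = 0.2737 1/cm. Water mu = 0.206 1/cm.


HU = ((mu_tissue - mu_water) / mu_water) * 1000
HU = ((0.2737 - 0.206) / 0.206) * 1000
HU = 328.6


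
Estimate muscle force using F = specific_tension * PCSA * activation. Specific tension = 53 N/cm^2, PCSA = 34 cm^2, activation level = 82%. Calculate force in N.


F = sigma * PCSA * activation
F = 53 * 34 * 0.82
F = 1478 N


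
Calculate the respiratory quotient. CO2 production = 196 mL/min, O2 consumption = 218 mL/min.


RQ = VCO2 / VO2
RQ = 196 / 218
RQ = 0.8991


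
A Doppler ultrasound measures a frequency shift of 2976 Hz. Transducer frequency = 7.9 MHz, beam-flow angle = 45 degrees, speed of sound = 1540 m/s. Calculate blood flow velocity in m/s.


v = fd * c / (2 * f0 * cos(theta))
v = 2976 * 1540 / (2 * 7.9000e+06 * cos(45))
v = 0.4102 m/s


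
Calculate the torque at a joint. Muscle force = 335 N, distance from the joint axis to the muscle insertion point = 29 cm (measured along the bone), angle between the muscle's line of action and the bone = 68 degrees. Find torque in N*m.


Torque = F * d * sin(theta)   (moment arm = d*sin(theta))
d = 29 cm = 0.29 m
Torque = 335 * 0.29 * sin(68)
Torque = 90.08 N*m


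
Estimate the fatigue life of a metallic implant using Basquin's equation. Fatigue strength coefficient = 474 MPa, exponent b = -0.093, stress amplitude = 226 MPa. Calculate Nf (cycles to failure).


sigma_a = sigma_f' * (2Nf)^b
2Nf = (sigma_a/sigma_f')^(1/b)
2Nf = (226/474)^(1/-0.093)
2Nf = 2876.1806
Nf = 1438


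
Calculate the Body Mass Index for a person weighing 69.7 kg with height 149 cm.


BMI = weight / height^2
height = 149 cm = 1.49 m
BMI = 69.7 / 1.49^2
BMI = 31.39 kg/m^2


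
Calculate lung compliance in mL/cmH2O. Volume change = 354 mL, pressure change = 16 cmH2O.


C = dV / dP
C = 354 / 16
C = 22.12 mL/cmH2O


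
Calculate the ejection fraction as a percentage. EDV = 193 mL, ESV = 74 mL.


SV = EDV - ESV = 193 - 74 = 119 mL
EF = SV/EDV * 100 = 119/193 * 100
EF = 61.66%


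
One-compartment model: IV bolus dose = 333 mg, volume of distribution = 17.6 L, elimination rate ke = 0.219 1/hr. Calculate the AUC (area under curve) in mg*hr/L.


C0 = Dose/Vd = 333/17.6 = 18.9205 mg/L
AUC = C0/ke = 18.9205/0.219
AUC = 86.39 mg*hr/L


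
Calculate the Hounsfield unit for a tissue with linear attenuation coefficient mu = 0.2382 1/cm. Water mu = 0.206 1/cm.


HU = ((mu_tissue - mu_water) / mu_water) * 1000
HU = ((0.2382 - 0.206) / 0.206) * 1000
HU = 156.3


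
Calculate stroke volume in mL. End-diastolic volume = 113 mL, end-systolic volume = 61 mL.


SV = EDV - ESV
SV = 113 - 61
SV = 52 mL


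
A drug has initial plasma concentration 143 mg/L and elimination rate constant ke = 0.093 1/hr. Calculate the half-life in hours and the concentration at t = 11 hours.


t_half = ln(2) / ke = 0.693147 / 0.093 = 7.453 hr
C(t) = C0 * exp(-ke*t) = 143 * exp(-0.093*11)
C(11) = 51.41 mg/L


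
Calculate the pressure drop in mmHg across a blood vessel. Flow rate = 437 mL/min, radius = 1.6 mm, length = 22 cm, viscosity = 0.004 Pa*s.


dP = 8*mu*L*Q / (pi*r^4)
Q = 437 mL/min = 7.28333e-06 m^3/s
dP = 2490.42 Pa = 2490.42 / 133.322 mmHg = 18.68 mmHg


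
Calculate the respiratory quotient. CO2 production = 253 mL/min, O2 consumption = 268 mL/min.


RQ = VCO2 / VO2
RQ = 253 / 268
RQ = 0.944


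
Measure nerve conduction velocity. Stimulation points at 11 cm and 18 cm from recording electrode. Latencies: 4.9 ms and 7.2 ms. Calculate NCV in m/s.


Distance = (18 - 11) / 100 = 0.07 m
dt = (7.2 - 4.9) / 1000 = 0.0023 s
NCV = dist / dt = 30.43 m/s


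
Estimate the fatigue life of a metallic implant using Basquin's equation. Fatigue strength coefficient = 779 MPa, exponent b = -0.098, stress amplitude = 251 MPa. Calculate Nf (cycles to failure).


sigma_a = sigma_f' * (2Nf)^b
2Nf = (sigma_a/sigma_f')^(1/b)
2Nf = (251/779)^(1/-0.098)
2Nf = 104476.28
Nf = 5.224e+04


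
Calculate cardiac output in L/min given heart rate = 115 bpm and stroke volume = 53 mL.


CO = HR * SV
CO = 115 * 53 / 1000
CO = 6.095 L/min


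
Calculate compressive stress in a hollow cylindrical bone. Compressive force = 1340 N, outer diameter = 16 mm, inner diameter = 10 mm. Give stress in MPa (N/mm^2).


A = pi*(r_o^2 - r_i^2)
r_o = 8 mm, r_i = 5 mm
A = 122.522 mm^2
sigma = F/A = 1340 / 122.522
sigma = 10.94 MPa


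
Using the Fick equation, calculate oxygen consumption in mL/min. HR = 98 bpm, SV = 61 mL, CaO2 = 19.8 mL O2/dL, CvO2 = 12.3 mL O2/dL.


CO = HR*SV = 98*61/1000 = 5.978 L/min
a-v O2 diff = 19.8 - 12.3 = 7.5 mL/dL
VO2 = CO * (CaO2-CvO2) * 10 dL/L
VO2 = 5.978 * 7.5 * 10
VO2 = 448.4 mL/min


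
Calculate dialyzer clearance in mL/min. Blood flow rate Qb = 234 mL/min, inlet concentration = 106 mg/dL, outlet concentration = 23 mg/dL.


K = Qb * (Cb_in - Cb_out) / Cb_in
K = 234 * (106 - 23) / 106
K = 183.2 mL/min


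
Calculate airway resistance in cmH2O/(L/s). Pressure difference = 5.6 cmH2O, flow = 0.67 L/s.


R = dP / flow
R = 5.6 / 0.67
R = 8.358 cmH2O/(L/s)


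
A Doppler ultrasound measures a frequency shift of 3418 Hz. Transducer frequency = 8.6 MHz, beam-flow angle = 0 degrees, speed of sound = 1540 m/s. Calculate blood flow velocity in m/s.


v = fd * c / (2 * f0 * cos(theta))
v = 3418 * 1540 / (2 * 8.6000e+06 * cos(0))
v = 0.306 m/s


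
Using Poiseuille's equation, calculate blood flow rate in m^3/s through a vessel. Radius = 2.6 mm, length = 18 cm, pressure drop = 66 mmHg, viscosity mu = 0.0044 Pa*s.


Q = pi*r^4*dP / (8*mu*L)
r = 0.0026 m, L = 0.18 m
dP = 66 mmHg = 8799.252 Pa
Q = 1.9938e-04 m^3/s


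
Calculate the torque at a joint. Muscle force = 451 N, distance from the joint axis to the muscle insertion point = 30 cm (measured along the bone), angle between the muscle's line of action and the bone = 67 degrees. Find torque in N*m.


Torque = F * d * sin(theta)   (moment arm = d*sin(theta))
d = 30 cm = 0.3 m
Torque = 451 * 0.3 * sin(67)
Torque = 124.5 N*m


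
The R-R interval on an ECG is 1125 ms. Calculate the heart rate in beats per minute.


HR = 60 / RR_interval(s)
RR = 1125 ms = 1.125 s
HR = 60 / 1.125 = 53.33 bpm


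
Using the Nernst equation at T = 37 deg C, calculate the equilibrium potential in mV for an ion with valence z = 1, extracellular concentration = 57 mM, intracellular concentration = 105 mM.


E = (RT/(zF)) * ln(C_out/C_in)
T = 37 + 273.15 = 310.15 K
E = (8.314 * 310.15 / (1 * 96485)) * ln(57/105)
E = -16.33 mV


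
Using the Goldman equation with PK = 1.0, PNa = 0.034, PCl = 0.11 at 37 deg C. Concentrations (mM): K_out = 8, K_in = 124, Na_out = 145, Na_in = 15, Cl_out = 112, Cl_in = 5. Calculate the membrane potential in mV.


Vm = (RT/F)*ln((PK*Ko + PNa*Nao + PCl*Cli)/(PK*Ki + PNa*Nai + PCl*Clo))
Numer = 13.48, Denom = 136.83
Vm = -61.94 mV


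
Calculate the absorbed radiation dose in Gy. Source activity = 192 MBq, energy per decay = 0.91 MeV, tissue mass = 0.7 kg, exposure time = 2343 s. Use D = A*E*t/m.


A = 192 MBq = 1.9200e+08 Bq
E = 0.91 MeV = 1.45782e-13 J
D = A*E*t/m = 1.9200e+08*1.45782e-13*2343/0.7
D = 0.09369 Gy


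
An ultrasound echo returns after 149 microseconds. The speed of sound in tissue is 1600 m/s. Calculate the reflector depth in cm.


depth = c * t / 2
t = 149 us = 1.4900e-04 s
depth = 1600 * 1.4900e-04 / 2
depth = 0.1192 m = 11.92 cm


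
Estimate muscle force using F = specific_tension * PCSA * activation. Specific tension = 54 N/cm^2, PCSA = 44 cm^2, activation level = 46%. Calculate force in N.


F = sigma * PCSA * activation
F = 54 * 44 * 0.46
F = 1093 N


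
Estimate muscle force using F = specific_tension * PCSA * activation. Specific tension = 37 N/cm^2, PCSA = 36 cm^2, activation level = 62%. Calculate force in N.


F = sigma * PCSA * activation
F = 37 * 36 * 0.62
F = 825.8 N


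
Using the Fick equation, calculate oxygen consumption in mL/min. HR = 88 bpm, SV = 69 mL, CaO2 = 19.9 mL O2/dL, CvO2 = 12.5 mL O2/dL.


CO = HR*SV = 88*69/1000 = 6.072 L/min
a-v O2 diff = 19.9 - 12.5 = 7.4 mL/dL
VO2 = CO * (CaO2-CvO2) * 10 dL/L
VO2 = 6.072 * 7.4 * 10
VO2 = 449.3 mL/min


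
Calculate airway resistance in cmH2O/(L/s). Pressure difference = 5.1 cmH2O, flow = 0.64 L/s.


R = dP / flow
R = 5.1 / 0.64
R = 7.969 cmH2O/(L/s)


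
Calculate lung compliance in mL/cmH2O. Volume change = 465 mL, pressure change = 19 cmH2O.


C = dV / dP
C = 465 / 19
C = 24.47 mL/cmH2O


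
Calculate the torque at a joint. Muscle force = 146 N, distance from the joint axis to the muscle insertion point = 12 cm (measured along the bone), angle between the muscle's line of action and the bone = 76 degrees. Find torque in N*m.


Torque = F * d * sin(theta)   (moment arm = d*sin(theta))
d = 12 cm = 0.12 m
Torque = 146 * 0.12 * sin(76)
Torque = 17 N*m


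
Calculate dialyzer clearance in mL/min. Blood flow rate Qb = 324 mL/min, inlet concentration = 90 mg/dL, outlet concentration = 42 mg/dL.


K = Qb * (Cb_in - Cb_out) / Cb_in
K = 324 * (90 - 42) / 90
K = 172.8 mL/min
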